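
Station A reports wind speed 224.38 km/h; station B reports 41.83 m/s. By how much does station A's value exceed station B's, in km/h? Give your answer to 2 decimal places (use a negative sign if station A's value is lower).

73.79 km/h

station B: 41.83 m/s = 150.5880 km/h.
Difference: 224.3800 − 150.5880 = 73.79 km/h.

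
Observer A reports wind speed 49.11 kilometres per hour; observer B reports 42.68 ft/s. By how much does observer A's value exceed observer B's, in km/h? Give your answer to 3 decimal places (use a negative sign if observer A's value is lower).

2.278 km/h

observer B: 42.68 ft/s = 46.83191 km/h.
Difference: 49.11000 − 46.83191 = 2.278 km/h.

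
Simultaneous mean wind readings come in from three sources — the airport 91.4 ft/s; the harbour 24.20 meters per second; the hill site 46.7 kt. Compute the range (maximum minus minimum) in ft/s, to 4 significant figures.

the harbour: 24.20 m/s = 79.3963 ft/s.
the hill site: 46.7 kt = 78.8207 ft/s.
Spread: 91.4000 − 78.8207 = 12.58 ft/s.

12.58 ft/s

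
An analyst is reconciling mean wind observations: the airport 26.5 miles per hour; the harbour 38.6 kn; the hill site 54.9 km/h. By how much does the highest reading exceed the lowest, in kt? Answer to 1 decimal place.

the airport: 26.5 mph = 23.028 kt.
the hill site: 54.9 km/h = 29.644 kt.
Spread: 38.600 − 23.028 = 15.6 kt.

15.6 kt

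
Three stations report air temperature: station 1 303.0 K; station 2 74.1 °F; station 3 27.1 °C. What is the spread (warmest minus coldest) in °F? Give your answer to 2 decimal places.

11.63 °F

station 1: 303.0 K = 29.850 °C.
station 2: 74.1 °F = 23.389 °C.
Spread: 29.850 − 23.389 = 6.461 °C = 11.63 °F.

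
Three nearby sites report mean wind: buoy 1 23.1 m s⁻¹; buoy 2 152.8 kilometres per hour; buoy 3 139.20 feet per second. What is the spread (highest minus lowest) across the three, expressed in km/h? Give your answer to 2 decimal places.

buoy 1: 23.1 m/s = 83.1600 km/h.
buoy 3: 139.20 ft/s = 152.7414 km/h.
Spread: 152.8000 − 83.1600 = 69.64 km/h.

69.64 km/h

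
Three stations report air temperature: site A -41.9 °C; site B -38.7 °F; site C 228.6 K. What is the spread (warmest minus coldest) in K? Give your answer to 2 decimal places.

5.27 K

site B: -38.7 °F = -39.278 °C.
site C: 228.6 K = -44.550 °C.
Spread: (-39.278) − (-44.550) = 5.272 °C.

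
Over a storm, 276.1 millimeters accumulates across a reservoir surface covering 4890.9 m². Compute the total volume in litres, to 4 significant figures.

1350000 litres

1 mm over 1 m² is 1 L, so volume = 276.1 × 4890.9 = 1350377.5 L ≈ 1350000 L.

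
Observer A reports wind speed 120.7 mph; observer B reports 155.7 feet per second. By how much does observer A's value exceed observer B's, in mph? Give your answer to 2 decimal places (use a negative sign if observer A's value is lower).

14.54 mph

observer B: 155.7 ft/s = 106.1591 mph.
Difference: 120.7000 − 106.1591 = 14.54 mph.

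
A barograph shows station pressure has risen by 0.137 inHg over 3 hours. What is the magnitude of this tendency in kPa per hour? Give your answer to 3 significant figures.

0.137 inHg / 3 h × 3.38639 kPa/inHg = 0.155 kPa/h.

0.155 kPa per hour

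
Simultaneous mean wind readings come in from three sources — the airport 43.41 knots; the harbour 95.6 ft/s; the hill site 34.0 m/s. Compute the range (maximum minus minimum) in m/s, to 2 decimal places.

the airport: 43.41 kt = 22.3320 m/s.
the harbour: 95.6 ft/s = 29.1389 m/s.
Spread: 34.0000 − 22.3320 = 11.67 m/s.

11.67 m/s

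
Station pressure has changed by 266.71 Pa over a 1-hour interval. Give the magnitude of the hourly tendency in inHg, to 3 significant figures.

266.71 Pa / 1 h × 0.0002953 inHg/Pa = 0.0788 inHg/h.

0.0788 inHg per hour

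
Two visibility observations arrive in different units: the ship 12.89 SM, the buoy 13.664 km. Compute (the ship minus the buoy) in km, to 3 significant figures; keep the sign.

the ship: 12.89 SM = 20.7444 km.
Difference: 20.7444 − 13.6640 = 7.08 km.

7.08 km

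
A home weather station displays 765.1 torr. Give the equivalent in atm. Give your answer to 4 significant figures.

1 mmHg = 0.00131579 atm, so 765.1 × 0.00131579 = 1.007 atm.

1.007 atm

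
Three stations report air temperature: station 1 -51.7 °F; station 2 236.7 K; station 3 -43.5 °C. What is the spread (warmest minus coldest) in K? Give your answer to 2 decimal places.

10.05 K

station 1: -51.7 °F = -46.500 °C.
station 2: 236.7 K = -36.450 °C.
Spread: (-36.450) − (-46.500) = 10.050 °C.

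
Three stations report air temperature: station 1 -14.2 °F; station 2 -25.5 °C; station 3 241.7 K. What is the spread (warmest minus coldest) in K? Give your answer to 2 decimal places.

station 1: -14.2 °F = -25.667 °C.
station 3: 241.7 K = -31.450 °C.
Spread: (-25.500) − (-31.450) = 5.950 °C.

5.95 K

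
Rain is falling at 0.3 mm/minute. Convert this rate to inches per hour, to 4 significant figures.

0.7087 in/hour

0.3 mm/minute × 0.0393701 in/mm × 60 minute/hour = 0.7087 in/hour.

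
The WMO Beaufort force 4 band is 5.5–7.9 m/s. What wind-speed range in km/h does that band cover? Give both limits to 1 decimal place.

19.8 to 28.4 km/h

5.5–7.9 m/s × 3.6 = 19.8–28.4 km/h.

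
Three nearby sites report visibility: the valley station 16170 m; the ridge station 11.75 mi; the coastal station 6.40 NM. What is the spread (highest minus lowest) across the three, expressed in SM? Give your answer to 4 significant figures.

the valley station: 16170 m = 10.04757 SM.
the coastal station: 6.40 nmi = 7.36499 SM.
Spread: 11.75000 − 7.36499 = 4.385 SM.

4.385 SM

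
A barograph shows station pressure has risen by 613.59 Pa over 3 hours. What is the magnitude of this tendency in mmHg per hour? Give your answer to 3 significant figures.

613.59 Pa / 3 h × 0.00750062 mmHg/Pa = 1.53 mmHg/h.

1.53 mmHg per hour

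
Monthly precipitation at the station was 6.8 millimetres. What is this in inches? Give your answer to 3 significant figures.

0.268 in

1 mm = 0.0393701 in, so 6.8 × 0.0393701 = 0.268 in.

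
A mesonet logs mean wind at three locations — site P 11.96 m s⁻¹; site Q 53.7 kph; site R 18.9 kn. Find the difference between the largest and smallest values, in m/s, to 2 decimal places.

5.19 m/s

site Q: 53.7 km/h = 14.9167 m/s.
site R: 18.9 kt = 9.7230 m/s.
Spread: 14.9167 − 9.7230 = 5.19 m/s.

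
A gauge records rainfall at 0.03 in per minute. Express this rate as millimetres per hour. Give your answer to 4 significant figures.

45.72 mm/hour

0.03 in/minute × 25.4 mm/in × 60 minute/hour = 45.72 mm/hour.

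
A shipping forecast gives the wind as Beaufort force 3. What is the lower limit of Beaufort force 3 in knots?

Beaufort 3 (gentle breeze) spans 7–10 knots.

7 kt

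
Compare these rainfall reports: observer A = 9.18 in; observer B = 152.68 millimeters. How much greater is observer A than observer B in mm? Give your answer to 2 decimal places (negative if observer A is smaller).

80.49 mm

observer A: 9.18 in = 233.1720 mm.
Difference: 233.1720 − 152.6800 = 80.49 mm.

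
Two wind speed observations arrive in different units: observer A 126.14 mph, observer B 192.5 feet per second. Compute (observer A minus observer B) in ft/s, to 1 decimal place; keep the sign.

observer A: 126.14 mph = 185.005 ft/s.
Difference: 185.005 − 192.500 = -7.5 ft/s.

-7.5 ft/s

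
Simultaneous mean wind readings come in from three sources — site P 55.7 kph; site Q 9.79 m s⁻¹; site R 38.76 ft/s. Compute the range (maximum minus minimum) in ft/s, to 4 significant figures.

18.64 ft/s

site P: 55.7 km/h = 50.7619 ft/s.
site Q: 9.79 m/s = 32.1194 ft/s.
Spread: 50.7619 − 32.1194 = 18.64 ft/s.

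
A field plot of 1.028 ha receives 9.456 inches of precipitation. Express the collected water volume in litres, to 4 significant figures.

Depth: 9.456 in × 25.4 = 240.1824 mm.
Area: 1.028 ha = 10280 m².
1 mm over 1 m² is 1 L, so volume = 240.1824 × 10280 = 2469075.1 L ≈ 2469000 L.

2469000 litres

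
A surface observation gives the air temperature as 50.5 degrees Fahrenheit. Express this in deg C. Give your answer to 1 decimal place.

10.3 °C

°C = (°F − 32) × 5/9 = (50.5 − 32) / 1.8 = 10.3 °C.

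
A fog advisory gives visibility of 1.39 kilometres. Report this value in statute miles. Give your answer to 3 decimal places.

0.864 SM

1 km = 0.621371 SM, so 1.39 × 0.621371 = 0.864 SM.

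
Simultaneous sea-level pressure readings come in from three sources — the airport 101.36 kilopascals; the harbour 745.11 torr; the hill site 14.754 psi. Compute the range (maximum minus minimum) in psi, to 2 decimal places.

the airport: 101.36 kPa = 14.7010 psi.
the harbour: 745.11 mmHg = 14.4080 psi.
Spread: 14.7540 − 14.4080 = 0.35 psi.

0.35 psi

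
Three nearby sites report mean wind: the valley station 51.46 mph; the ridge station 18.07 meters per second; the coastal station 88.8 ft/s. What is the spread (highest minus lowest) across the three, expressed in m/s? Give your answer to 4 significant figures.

8.996 m/s

the valley station: 51.46 mph = 23.00468 m/s.
the coastal station: 88.8 ft/s = 27.06624 m/s.
Spread: 27.06624 − 18.07000 = 8.996 m/s.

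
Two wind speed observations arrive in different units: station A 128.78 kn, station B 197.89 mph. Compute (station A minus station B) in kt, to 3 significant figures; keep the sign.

station B: 197.89 mph = 171.962 kt.
Difference: 128.780 − 171.962 = -43.2 kt.

-43.2 kt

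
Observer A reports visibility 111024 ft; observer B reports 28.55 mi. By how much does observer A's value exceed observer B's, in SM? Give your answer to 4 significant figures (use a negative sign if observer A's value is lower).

-7.523 SM

observer A: 111024 ft = 21.02727 SM.
Difference: 21.02727 − 28.55000 = -7.523 SM.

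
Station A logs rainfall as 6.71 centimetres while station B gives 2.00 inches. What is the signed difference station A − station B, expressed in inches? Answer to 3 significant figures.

station A: 6.71 cm = 2.64173 in.
Difference: 2.64173 − 2.00000 = 0.642 in.

0.642 in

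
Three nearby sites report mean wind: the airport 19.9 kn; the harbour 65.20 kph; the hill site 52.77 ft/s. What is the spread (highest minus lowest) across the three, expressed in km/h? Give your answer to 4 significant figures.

28.35 km/h

the airport: 19.9 kt = 36.8548 km/h.
the hill site: 52.77 ft/s = 57.9035 km/h.
Spread: 65.2000 − 36.8548 = 28.35 km/h.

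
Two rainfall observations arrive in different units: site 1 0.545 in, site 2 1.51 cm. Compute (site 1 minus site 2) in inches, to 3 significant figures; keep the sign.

site 2: 1.51 cm = 0.594488 in.
Difference: 0.545000 − 0.594488 = -0.0495 in.

-0.0495 in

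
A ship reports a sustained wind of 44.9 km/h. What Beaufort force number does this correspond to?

Beaufort force 6

44.9 km/h = 12.5 m/s, which is Beaufort 6 (strong breeze, 10.8–13.8 m/s).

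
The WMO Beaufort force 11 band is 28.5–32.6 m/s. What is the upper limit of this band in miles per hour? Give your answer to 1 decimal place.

72.9 mph

28.5–32.6 m/s × 2.237 = 63.8–72.9 mph.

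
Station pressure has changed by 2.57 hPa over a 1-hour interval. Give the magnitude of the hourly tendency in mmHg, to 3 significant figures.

2.57 hPa / 1 h × 0.750062 mmHg/hPa = 1.93 mmHg/h.

1.93 mmHg per hour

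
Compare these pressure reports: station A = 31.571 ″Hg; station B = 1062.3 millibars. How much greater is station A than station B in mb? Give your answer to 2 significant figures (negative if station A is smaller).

6.8 mb

station A: 31.571 inHg = 1069.117 mb.
Difference: 1069.117 − 1062.300 = 6.8 mb.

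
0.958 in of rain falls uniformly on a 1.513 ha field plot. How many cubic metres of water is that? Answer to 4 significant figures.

368.2 cubic metres

Depth: 0.958 in × 25.4 = 24.3332 mm.
Area: 1.513 ha = 15130 m².
1 mm over 1 m² is 1 L, so volume = 24.3332 × 15130 = 368161.32 L = 368.2 m³.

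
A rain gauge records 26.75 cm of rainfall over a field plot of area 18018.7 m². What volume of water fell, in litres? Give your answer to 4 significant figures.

4820000 litres

Depth: 26.75 cm × 10 = 267.5 mm.
1 mm over 1 m² is 1 L, so volume = 267.5 × 18018.7 = 4820002.2 L ≈ 4820000 L.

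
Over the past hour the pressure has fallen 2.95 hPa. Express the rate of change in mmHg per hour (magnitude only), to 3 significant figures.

2.21 mmHg per hour

2.95 hPa / 1 h × 0.750062 mmHg/hPa = 2.21 mmHg/h.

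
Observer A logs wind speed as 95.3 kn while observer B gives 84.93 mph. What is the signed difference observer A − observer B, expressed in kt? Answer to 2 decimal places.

observer B: 84.93 mph = 73.8022 kt.
Difference: 95.3000 − 73.8022 = 21.50 kt.

21.50 kt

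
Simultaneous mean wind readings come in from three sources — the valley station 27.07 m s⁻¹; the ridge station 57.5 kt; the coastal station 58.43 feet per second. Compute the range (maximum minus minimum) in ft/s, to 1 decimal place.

38.6 ft/s

the valley station: 27.07 m/s = 88.812 ft/s.
the ridge station: 57.5 kt = 97.049 ft/s.
Spread: 97.049 − 58.430 = 38.6 ft/s.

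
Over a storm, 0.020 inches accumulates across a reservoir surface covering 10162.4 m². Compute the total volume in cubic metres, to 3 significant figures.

Depth: 0.020 in × 25.4 = 0.508 mm.
1 mm over 1 m² is 1 L, so volume = 0.508 × 10162.4 = 5162.4992 L = 5.16 m³.

5.16 cubic metres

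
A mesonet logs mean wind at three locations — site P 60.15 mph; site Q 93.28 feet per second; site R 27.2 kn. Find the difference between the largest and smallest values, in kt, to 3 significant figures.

site P: 60.15 mph = 52.269 kt.
site Q: 93.28 ft/s = 55.267 kt.
Spread: 55.267 − 27.200 = 28.1 kt.

28.1 kt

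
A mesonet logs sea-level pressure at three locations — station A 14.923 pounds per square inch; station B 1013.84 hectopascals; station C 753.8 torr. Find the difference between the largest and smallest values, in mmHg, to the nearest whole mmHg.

18 mmHg

station A: 14.923 psi = 771.74 mmHg.
station B: 1013.84 hPa = 760.44 mmHg.
Spread: 771.74 − 753.80 = 18 mmHg.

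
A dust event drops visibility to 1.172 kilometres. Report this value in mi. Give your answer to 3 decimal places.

0.728 SM

1 km = 0.621371 SM, so 1.172 × 0.621371 = 0.728 SM.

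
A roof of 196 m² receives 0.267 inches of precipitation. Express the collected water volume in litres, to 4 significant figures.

Depth: 0.267 in × 25.4 = 6.7818 mm.
1 mm over 1 m² is 1 L, so volume = 6.7818 × 196 = 1329.2328 L ≈ 1329 L.

1329 litres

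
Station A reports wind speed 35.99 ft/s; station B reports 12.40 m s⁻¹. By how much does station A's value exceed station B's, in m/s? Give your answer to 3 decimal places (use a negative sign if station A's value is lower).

-1.430 m/s

station A: 35.99 ft/s = 10.96975 m/s.
Difference: 10.96975 − 12.40000 = -1.430 m/s.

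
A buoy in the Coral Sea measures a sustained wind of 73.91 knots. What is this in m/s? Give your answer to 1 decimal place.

38.0 m/s

1 kt = 0.514444 m/s, so 73.91 × 0.514444 = 38.0 m/s.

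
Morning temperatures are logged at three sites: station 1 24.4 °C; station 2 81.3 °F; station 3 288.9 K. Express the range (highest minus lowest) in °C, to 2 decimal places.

station 2: 81.3 °F = 27.389 °C.
station 3: 288.9 K = 15.750 °C.
Spread: 27.389 − 15.750 = 11.639 °C.

11.64 °C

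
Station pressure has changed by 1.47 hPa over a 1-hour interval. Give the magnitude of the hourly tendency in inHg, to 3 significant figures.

1.47 hPa / 1 h × 0.02953 inHg/hPa = 0.0434 inHg/h.

0.0434 inHg per hour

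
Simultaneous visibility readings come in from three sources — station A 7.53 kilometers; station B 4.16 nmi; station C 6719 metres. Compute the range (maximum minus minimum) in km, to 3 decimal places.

0.985 km

station B: 4.16 nmi = 7.70432 km.
station C: 6719 m = 6.71900 km.
Spread: 7.70432 − 6.71900 = 0.985 km.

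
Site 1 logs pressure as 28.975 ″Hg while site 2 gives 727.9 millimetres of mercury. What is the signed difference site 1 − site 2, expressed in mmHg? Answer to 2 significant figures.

site 1: 28.975 inHg = 735.965 mmHg.
Difference: 735.965 − 727.900 = 8.1 mmHg.

8.1 mmHg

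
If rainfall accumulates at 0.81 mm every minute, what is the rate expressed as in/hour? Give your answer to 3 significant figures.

0.81 mm/minute × 0.0393701 in/mm × 60 minute/hour = 1.91 in/hour.

1.91 in/hour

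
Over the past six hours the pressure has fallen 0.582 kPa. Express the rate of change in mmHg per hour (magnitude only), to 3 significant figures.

0.728 mmHg per hour

0.582 kPa / 6 h × 7.50062 mmHg/kPa = 0.728 mmHg/h.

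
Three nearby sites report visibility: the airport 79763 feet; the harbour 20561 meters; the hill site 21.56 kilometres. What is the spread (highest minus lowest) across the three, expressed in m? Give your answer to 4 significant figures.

3751 m

the airport: 79763 ft = 24311.76 m.
the hill site: 21.56 km = 21560.00 m.
Spread: 24311.76 − 20561.00 = 3751 m.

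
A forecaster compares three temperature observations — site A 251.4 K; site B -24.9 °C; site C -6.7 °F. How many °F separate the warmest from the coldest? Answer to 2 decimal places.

6.12 °F

site A: 251.4 K = -21.750 °C.
site C: -6.7 °F = -21.500 °C.
Spread: (-21.500) − (-24.900) = 3.400 °C = 6.12 °F.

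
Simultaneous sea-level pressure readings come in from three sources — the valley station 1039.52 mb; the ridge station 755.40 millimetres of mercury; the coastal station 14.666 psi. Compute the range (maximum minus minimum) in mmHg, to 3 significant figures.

24.3 mmHg

the valley station: 1039.52 mb = 779.704 mmHg.
the coastal station: 14.666 psi = 758.451 mmHg.
Spread: 779.704 − 755.400 = 24.3 mmHg.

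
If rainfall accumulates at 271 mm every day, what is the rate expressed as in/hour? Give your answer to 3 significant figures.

271 mm/day × 0.0393701 in/mm × 0.0416667 day/hour = 0.445 in/hour.

0.445 in/hour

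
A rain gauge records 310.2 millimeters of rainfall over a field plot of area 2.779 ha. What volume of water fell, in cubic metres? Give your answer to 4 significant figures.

8620 cubic metres

Area: 2.779 ha = 27790 m².
1 mm over 1 m² is 1 L, so volume = 310.2 × 27790 = 8620458 L = 8620 m³.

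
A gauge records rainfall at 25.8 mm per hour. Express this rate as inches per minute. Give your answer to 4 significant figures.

25.8 mm/hour × 0.0393701 in/mm × 0.0166667 hour/minute = 0.01693 in/minute.

0.01693 in/minute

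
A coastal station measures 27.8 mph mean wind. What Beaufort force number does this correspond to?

27.8 mph = 12.4 m/s, which is Beaufort 6 (strong breeze, 10.8–13.8 m/s).

Beaufort force 6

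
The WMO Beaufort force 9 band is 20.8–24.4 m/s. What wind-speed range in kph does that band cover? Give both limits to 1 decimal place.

20.8–24.4 m/s × 3.6 = 74.9–87.8 km/h.

74.9 to 87.8 km/h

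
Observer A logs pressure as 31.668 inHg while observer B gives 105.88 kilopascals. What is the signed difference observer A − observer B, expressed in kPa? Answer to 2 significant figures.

1.4 kPa

observer A: 31.668 inHg = 107.240 kPa.
Difference: 107.240 − 105.880 = 1.4 kPa.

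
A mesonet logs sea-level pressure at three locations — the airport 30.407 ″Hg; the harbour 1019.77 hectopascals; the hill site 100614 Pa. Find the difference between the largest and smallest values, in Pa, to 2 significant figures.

the airport: 30.407 inHg = 102969.93 Pa.
the harbour: 1019.77 hPa = 101977.00 Pa.
Spread: 102969.93 − 100614.00 = 2400 Pa.

2400 Pa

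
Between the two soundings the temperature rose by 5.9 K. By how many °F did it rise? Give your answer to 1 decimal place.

10.6 °F

Converting a difference, only the 9/5 scale factor applies: Δ°F = 5.9 × 1.8 = 10.6 °F.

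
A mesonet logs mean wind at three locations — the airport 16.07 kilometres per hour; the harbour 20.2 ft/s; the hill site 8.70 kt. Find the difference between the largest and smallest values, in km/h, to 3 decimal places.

the harbour: 20.2 ft/s = 22.16506 km/h.
the hill site: 8.70 kt = 16.11240 km/h.
Spread: 22.16506 − 16.07000 = 6.095 km/h.

6.095 km/h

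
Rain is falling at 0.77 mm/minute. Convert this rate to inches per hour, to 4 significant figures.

0.77 mm/minute × 0.0393701 in/mm × 60 minute/hour = 1.819 in/hour.

1.819 in/hour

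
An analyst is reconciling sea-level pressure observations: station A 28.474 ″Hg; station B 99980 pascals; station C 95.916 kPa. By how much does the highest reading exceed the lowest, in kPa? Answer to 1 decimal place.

station A: 28.474 inHg = 96.424 kPa.
station B: 99980 Pa = 99.980 kPa.
Spread: 99.980 − 95.916 = 4.1 kPa.

4.1 kPa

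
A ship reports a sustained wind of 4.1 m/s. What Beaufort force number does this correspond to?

4.1 m/s lies in the Beaufort 3 band (gentle breeze, 3.4–5.4 m/s).

Beaufort force 3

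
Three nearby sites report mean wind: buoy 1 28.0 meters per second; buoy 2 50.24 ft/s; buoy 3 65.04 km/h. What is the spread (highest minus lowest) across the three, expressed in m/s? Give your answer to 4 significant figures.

12.69 m/s

buoy 2: 50.24 ft/s = 15.3132 m/s.
buoy 3: 65.04 km/h = 18.0667 m/s.
Spread: 28.0000 − 15.3132 = 12.69 m/s.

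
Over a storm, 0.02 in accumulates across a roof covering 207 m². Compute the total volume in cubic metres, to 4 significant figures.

0.1052 cubic metres

Depth: 0.02 in × 25.4 = 0.508 mm.
1 mm over 1 m² is 1 L, so volume = 0.508 × 207 = 105.156 L = 0.1052 m³.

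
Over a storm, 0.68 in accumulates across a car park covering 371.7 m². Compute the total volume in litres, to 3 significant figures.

Depth: 0.68 in × 25.4 = 17.272 mm.
1 mm over 1 m² is 1 L, so volume = 17.272 × 371.7 = 6420.0024 L ≈ 6420 L.

6420 litres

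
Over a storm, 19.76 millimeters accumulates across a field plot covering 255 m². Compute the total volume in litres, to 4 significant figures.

1 mm over 1 m² is 1 L, so volume = 19.76 × 255 = 5038.8 L ≈ 5039 L.

5039 litres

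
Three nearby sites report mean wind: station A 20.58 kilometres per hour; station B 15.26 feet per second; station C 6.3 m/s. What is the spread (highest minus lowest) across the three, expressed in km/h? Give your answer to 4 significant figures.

5.936 km/h

station B: 15.26 ft/s = 16.74449 km/h.
station C: 6.3 m/s = 22.68000 km/h.
Spread: 22.68000 − 16.74449 = 5.936 km/h.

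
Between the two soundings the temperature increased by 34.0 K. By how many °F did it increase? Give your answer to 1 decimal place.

For a temperature change the 32° offset cancels: Δ°F = 34.0 × 1.8 = 61.2 °F.

61.2 °F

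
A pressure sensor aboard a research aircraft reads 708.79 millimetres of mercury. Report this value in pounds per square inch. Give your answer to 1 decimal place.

1 mmHg = 0.0193368 psi, so 708.79 × 0.0193368 = 13.7 psi.

13.7 psi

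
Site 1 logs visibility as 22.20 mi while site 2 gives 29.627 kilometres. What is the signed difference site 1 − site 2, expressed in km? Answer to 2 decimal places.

6.10 km

site 1: 22.20 SM = 35.7274 km.
Difference: 35.7274 − 29.6270 = 6.10 km.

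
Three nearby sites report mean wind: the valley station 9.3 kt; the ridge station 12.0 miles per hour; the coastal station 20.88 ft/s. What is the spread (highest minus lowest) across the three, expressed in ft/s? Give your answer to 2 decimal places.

the valley station: 9.3 kt = 15.6966 ft/s.
the ridge station: 12.0 mph = 17.6000 ft/s.
Spread: 20.8800 − 15.6966 = 5.18 ft/s.

5.18 ft/s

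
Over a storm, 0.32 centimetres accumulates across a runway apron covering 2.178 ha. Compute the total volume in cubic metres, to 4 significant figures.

69.70 cubic metres

Depth: 0.32 cm × 10 = 3.2 mm.
Area: 2.178 ha = 21780 m².
1 mm over 1 m² is 1 L, so volume = 3.2 × 21780 = 69696 L = 69.70 m³.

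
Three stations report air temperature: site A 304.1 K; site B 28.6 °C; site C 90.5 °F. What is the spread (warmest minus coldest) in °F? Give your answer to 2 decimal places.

7.02 °F

site A: 304.1 K = 30.950 °C.
site C: 90.5 °F = 32.500 °C.
Spread: 32.500 − 28.600 = 3.900 °C = 7.02 °F.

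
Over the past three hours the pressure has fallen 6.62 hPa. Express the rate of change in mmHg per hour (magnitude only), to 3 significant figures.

1.66 mmHg per hour

6.62 hPa / 3 h × 0.750062 mmHg/hPa = 1.66 mmHg/h.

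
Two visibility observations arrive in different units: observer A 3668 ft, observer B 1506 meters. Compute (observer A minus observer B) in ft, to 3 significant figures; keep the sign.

-1270 ft

observer B: 1506 m = 4940.94 ft.
Difference: 3668.00 − 4940.94 = -1270 ft.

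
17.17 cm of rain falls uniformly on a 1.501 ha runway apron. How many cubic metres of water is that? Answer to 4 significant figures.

Depth: 17.17 cm × 10 = 171.7 mm.
Area: 1.501 ha = 15010 m².
1 mm over 1 m² is 1 L, so volume = 171.7 × 15010 = 2577217 L = 2577 m³.

2577 cubic metres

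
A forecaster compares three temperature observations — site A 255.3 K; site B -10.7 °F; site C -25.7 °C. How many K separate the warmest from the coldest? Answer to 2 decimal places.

7.85 K

site A: 255.3 K = -17.850 °C.
site B: -10.7 °F = -23.722 °C.
Spread: (-17.850) − (-25.700) = 7.850 °C.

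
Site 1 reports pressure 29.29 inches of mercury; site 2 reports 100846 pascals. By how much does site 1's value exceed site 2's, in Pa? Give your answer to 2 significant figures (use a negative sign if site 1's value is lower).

-1700 Pa

site 1: 29.29 inHg = 99187.33 Pa.
Difference: 99187.33 − 100846.00 = -1700 Pa.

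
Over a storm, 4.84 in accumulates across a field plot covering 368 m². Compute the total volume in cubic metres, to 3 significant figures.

Depth: 4.84 in × 25.4 = 122.936 mm.
1 mm over 1 m² is 1 L, so volume = 122.936 × 368 = 45240.448 L = 45.2 m³.

45.2 cubic metres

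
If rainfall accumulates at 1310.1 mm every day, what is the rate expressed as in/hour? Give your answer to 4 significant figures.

1310.1 mm/day × 0.0393701 in/mm × 0.0416667 day/hour = 2.149 in/hour.

2.149 in/hour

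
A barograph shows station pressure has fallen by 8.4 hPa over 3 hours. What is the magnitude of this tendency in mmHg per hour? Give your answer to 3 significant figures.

2.10 mmHg per hour

8.4 hPa / 3 h × 0.750062 mmHg/hPa = 2.10 mmHg/h.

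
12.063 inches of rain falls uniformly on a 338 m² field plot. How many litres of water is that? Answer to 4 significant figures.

Depth: 12.063 in × 25.4 = 306.4002 mm.
1 mm over 1 m² is 1 L, so volume = 306.4002 × 338 = 103563.27 L ≈ 103600 L.

103600 litres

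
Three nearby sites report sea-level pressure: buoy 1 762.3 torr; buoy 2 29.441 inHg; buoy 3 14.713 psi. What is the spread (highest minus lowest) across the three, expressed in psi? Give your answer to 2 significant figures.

buoy 1: 762.3 mmHg = 14.7404 psi.
buoy 2: 29.441 inHg = 14.4601 psi.
Spread: 14.7404 − 14.4601 = 0.28 psi.

0.28 psi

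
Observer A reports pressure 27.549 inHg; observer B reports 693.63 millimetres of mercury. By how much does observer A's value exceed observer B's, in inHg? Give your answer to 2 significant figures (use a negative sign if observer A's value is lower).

0.24 inHg

observer B: 693.63 mmHg = 27.3083 inHg.
Difference: 27.5490 − 27.3083 = 0.24 inHg.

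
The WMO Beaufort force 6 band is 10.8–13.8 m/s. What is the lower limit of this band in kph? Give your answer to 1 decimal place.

10.8–13.8 m/s × 3.6 = 38.9–49.7 km/h.

38.9 km/h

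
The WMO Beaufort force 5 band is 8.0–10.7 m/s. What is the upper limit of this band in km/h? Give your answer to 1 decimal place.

38.5 km/h

8.0–10.7 m/s × 3.6 = 28.8–38.5 km/h.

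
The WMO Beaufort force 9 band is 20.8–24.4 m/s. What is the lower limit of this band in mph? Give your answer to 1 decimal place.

46.5 mph

20.8–24.4 m/s × 2.237 = 46.5–54.6 mph.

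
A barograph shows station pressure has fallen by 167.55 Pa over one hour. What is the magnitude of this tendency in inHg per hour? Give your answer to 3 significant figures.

0.0495 inHg per hour

167.55 Pa / 1 h × 0.0002953 inHg/Pa = 0.0495 inHg/h.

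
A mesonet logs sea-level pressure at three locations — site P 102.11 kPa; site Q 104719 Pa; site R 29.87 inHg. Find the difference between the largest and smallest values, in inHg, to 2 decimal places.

site P: 102.11 kPa = 30.1531 inHg.
site Q: 104719 Pa = 30.9235 inHg.
Spread: 30.9235 − 29.8700 = 1.05 inHg.

1.05 inHg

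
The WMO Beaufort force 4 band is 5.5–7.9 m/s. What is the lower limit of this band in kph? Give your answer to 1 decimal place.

19.8 km/h

5.5–7.9 m/s × 3.6 = 19.8–28.4 km/h.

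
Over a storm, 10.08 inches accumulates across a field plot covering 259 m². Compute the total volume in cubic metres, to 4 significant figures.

Depth: 10.08 in × 25.4 = 256.032 mm.
1 mm over 1 m² is 1 L, so volume = 256.032 × 259 = 66312.288 L = 66.31 m³.

66.31 cubic metres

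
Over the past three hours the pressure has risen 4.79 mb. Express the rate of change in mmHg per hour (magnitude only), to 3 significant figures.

1.20 mmHg per hour

4.79 mb / 3 h × 0.750062 mmHg/mb = 1.20 mmHg/h.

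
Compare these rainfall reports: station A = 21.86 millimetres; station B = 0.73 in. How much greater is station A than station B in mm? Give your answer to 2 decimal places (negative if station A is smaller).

3.32 mm

station B: 0.73 in = 18.5420 mm.
Difference: 21.8600 − 18.5420 = 3.32 mm.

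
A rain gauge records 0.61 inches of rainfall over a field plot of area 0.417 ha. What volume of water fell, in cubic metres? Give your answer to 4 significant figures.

64.61 cubic metres

Depth: 0.61 in × 25.4 = 15.494 mm.
Area: 0.417 ha = 4170 m².
1 mm over 1 m² is 1 L, so volume = 15.494 × 4170 = 64609.98 L = 64.61 m³.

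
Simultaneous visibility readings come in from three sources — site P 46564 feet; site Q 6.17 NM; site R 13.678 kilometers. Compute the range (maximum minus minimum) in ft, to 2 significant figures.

9100 ft

site Q: 6.17 nmi = 37489.63 ft.
site R: 13.678 km = 44875.33 ft.
Spread: 46564.00 − 37489.63 = 9100 ft.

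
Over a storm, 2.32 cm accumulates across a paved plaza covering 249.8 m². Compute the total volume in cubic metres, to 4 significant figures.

Depth: 2.32 cm × 10 = 23.2 mm.
1 mm over 1 m² is 1 L, so volume = 23.2 × 249.8 = 5795.36 L = 5.795 m³.

5.795 cubic metres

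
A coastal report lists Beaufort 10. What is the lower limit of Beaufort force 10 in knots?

Beaufort 10 (storm) spans 48–55 knots.

48 kt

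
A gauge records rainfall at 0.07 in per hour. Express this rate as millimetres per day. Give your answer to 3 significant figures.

42.7 mm/day

0.07 in/hour × 25.4 mm/in × 24 hour/day = 42.7 mm/day.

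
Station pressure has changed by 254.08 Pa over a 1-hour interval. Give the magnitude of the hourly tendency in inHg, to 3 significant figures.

0.0750 inHg per hour

254.08 Pa / 1 h × 0.0002953 inHg/Pa = 0.0750 inHg/h.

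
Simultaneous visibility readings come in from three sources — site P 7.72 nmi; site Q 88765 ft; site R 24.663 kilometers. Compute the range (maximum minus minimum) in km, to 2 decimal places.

site P: 7.72 nmi = 14.2974 km.
site Q: 88765 ft = 27.0556 km.
Spread: 27.0556 − 14.2974 = 12.76 km.

12.76 km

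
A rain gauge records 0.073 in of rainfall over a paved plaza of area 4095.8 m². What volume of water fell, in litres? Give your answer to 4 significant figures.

7594 litres

Depth: 0.073 in × 25.4 = 1.8542 mm.
1 mm over 1 m² is 1 L, so volume = 1.8542 × 4095.8 = 7594.4324 L ≈ 7594 L.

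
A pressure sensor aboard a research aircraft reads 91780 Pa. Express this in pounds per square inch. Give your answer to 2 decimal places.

13.31 psi

1 Pa = 0.000145038 psi, so 91780 × 0.000145038 = 13.31 psi.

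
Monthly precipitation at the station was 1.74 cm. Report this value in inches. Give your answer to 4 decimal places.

1 cm = 0.393701 in, so 1.74 × 0.393701 = 0.6850 in.

0.6850 in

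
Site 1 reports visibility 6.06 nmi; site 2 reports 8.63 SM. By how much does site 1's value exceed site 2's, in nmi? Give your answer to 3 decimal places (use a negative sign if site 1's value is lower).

-1.439 nmi

site 2: 8.63 SM = 7.49926 nmi.
Difference: 6.06000 − 7.49926 = -1.439 nmi.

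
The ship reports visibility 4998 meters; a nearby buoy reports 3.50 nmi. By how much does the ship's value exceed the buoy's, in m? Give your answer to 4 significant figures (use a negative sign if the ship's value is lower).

the buoy: 3.50 nmi = 6482.00 m.
Difference: 4998.00 − 6482.00 = -1484 m.

-1484 m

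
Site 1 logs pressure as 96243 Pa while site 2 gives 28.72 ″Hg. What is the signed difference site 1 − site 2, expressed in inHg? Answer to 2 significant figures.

site 1: 96243 Pa = 28.4205 inHg.
Difference: 28.4205 − 28.7200 = -0.30 inHg.

-0.30 inHg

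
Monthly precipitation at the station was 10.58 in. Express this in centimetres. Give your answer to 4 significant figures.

26.87 cm

1 in = 2.54 cm, so 10.58 × 2.54 = 26.87 cm.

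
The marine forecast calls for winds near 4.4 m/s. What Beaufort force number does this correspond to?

Beaufort force 3

4.4 m/s lies in the Beaufort 3 band (gentle breeze, 3.4–5.4 m/s).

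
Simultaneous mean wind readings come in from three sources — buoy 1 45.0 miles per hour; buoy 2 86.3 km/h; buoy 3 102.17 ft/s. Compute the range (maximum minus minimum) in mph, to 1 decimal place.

24.7 mph

buoy 2: 86.3 km/h = 53.624 mph.
buoy 3: 102.17 ft/s = 69.661 mph.
Spread: 69.661 − 45.000 = 24.7 mph.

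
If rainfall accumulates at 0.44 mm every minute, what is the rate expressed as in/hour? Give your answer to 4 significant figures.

1.039 in/hour

0.44 mm/minute × 0.0393701 in/mm × 60 minute/hour = 1.039 in/hour.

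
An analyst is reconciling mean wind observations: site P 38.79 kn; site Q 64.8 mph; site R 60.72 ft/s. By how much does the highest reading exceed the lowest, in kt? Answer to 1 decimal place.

20.3 kt

site Q: 64.8 mph = 56.310 kt.
site R: 60.72 ft/s = 35.976 kt.
Spread: 56.310 − 35.976 = 20.3 kt.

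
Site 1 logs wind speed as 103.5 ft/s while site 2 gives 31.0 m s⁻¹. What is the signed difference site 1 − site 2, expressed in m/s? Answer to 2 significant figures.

site 1: 103.5 ft/s = 31.5468 m/s.
Difference: 31.5468 − 31.0000 = 0.55 m/s.

0.55 m/s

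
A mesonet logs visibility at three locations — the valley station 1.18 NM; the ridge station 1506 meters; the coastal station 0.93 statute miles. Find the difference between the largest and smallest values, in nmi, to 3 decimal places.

0.372 nmi

the ridge station: 1506 m = 0.81317 nmi.
the coastal station: 0.93 SM = 0.80815 nmi.
Spread: 1.18000 − 0.80815 = 0.372 nmi.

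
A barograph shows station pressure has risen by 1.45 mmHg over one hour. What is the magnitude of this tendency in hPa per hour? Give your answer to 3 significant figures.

1.45 mmHg / 1 h × 1.33322 hPa/mmHg = 1.93 hPa/h.

1.93 hPa per hour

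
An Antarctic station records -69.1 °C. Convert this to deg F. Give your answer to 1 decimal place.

°F = °C × 9/5 + 32 = -69.1 × 1.8 + 32 = -92.4 °F.

-92.4 °F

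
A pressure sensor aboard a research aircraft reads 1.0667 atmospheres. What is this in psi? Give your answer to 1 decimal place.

15.7 psi

1 atm = 14.6959 psi, so 1.0667 × 14.6959 = 15.7 psi.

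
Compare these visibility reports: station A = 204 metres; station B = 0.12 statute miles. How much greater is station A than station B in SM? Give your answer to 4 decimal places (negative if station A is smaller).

station A: 204 m = 0.126760 SM.
Difference: 0.126760 − 0.120000 = 0.0068 SM.

0.0068 SM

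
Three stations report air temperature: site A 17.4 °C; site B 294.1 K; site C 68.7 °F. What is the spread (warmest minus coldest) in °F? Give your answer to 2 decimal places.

6.39 °F

site B: 294.1 K = 20.950 °C.
site C: 68.7 °F = 20.389 °C.
Spread: 20.950 − 17.400 = 3.550 °C = 6.39 °F.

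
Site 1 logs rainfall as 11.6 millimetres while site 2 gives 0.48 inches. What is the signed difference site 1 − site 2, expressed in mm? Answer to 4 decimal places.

site 2: 0.48 in = 12.192000 mm.
Difference: 11.600000 − 12.192000 = -0.5920 mm.

-0.5920 mm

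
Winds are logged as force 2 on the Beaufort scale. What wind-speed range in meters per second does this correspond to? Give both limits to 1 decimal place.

Beaufort 2 (light breeze) spans 1.6–3.3 m/s.

1.6 to 3.3 m/s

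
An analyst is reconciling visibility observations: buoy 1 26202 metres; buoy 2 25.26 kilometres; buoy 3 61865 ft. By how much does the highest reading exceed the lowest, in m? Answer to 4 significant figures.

7346 m

buoy 2: 25.26 km = 25260.00 m.
buoy 3: 61865 ft = 18856.45 m.
Spread: 26202.00 − 18856.45 = 7346 m.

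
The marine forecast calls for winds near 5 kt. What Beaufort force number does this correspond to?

5 kt lies in the Beaufort 2 band (light breeze, 4–6 kt).

Beaufort force 2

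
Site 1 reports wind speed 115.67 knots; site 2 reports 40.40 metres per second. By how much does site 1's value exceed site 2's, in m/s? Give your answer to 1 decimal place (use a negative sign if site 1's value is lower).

site 1: 115.67 kt = 59.506 m/s.
Difference: 59.506 − 40.400 = 19.1 m/s.

19.1 m/s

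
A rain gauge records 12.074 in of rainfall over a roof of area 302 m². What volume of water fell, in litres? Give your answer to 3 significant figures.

Depth: 12.074 in × 25.4 = 306.6796 mm.
1 mm over 1 m² is 1 L, so volume = 306.6796 × 302 = 92617.239 L ≈ 92600 L.

92600 litres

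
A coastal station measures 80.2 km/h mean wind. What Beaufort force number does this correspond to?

80.2 km/h = 22.3 m/s, which is Beaufort 9 (strong gale, 20.8–24.4 m/s).

Beaufort force 9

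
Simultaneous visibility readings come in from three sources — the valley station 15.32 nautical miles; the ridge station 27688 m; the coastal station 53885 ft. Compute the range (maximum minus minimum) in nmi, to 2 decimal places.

the ridge station: 27688 m = 14.9503 nmi.
the coastal station: 53885 ft = 8.8683 nmi.
Spread: 15.3200 − 8.8683 = 6.45 nmi.

6.45 nmi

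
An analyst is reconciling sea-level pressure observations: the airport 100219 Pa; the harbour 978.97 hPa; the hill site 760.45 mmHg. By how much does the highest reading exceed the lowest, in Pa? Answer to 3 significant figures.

the harbour: 978.97 hPa = 97897.00 Pa.
the hill site: 760.45 mmHg = 101385.01 Pa.
Spread: 101385.01 − 97897.00 = 3490 Pa.

3490 Pa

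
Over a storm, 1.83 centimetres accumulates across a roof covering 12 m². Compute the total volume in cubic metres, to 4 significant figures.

Depth: 1.83 cm × 10 = 18.3 mm.
1 mm over 1 m² is 1 L, so volume = 18.3 × 12 = 219.6 L = 0.2196 m³.

0.2196 cubic metres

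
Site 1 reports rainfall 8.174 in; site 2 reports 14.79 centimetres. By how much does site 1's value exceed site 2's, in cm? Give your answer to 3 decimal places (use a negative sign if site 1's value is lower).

site 1: 8.174 in = 20.76196 cm.
Difference: 20.76196 − 14.79000 = 5.972 cm.

5.972 cm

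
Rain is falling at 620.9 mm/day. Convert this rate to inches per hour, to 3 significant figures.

1.02 in/hour

620.9 mm/day × 0.0393701 in/mm × 0.0416667 day/hour = 1.02 in/hour.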